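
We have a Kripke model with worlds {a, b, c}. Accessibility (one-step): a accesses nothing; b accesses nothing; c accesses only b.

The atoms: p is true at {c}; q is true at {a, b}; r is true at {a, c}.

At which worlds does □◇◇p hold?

{a, b}

a: no successors, so □◇◇p holds vacuously. ✓
b: no successors, so □◇◇p holds vacuously. ✓
c: successors {b}; ◇◇p there: b:F. ✗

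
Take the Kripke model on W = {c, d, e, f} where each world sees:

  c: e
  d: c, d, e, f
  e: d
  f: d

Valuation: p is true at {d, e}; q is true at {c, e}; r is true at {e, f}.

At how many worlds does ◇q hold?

2

c: successors {e}; q there: e:T. ✓
d: successors {c, d, e, f}; q there: c:T, d:F, e:T, f:F. ✓
e: successors {d}; q there: d:F. ✗
f: successors {d}; q there: d:F. ✗
Satisfying worlds: {c, d}.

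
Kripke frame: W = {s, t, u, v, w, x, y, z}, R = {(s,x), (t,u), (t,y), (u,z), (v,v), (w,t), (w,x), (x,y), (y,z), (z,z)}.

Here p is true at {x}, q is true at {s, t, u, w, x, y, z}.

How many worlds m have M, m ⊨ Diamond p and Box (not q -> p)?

2

s: Diamond p is T, Box (not q -> p) is T. ✓
t: Diamond p is F, Box (not q -> p) is T. ✗
u: Diamond p is F, Box (not q -> p) is T. ✗
v: Diamond p is F, Box (not q -> p) is F. ✗
w: Diamond p is T, Box (not q -> p) is T. ✓
x: Diamond p is F, Box (not q -> p) is T. ✗
y: Diamond p is F, Box (not q -> p) is T. ✗
z: Diamond p is F, Box (not q -> p) is T. ✗
Satisfying worlds: {s, w}.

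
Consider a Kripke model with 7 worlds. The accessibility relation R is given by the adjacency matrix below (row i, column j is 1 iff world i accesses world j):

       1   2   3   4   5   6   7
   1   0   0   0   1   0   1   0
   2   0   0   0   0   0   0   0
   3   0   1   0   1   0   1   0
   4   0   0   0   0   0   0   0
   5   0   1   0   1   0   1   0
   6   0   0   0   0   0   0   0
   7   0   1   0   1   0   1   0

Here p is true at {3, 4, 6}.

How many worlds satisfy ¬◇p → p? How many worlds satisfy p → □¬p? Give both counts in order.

For ¬◇p → p:
1: ¬◇p is F, p is F. ✓
2: ¬◇p is T, p is F. ✗
3: ¬◇p is F, p is T. ✓
4: ¬◇p is T, p is T. ✓
5: ¬◇p is F, p is F. ✓
6: ¬◇p is T, p is T. ✓
7: ¬◇p is F, p is F. ✓
— 6 worlds.
For p → □¬p:
1: p is F, □¬p is F. ✓
2: p is F, □¬p is T. ✓
3: p is T, □¬p is F. ✗
4: p is T, □¬p is T. ✓
5: p is F, □¬p is F. ✓
6: p is T, □¬p is T. ✓
7: p is F, □¬p is F. ✓
— 6 worlds.

6 and 6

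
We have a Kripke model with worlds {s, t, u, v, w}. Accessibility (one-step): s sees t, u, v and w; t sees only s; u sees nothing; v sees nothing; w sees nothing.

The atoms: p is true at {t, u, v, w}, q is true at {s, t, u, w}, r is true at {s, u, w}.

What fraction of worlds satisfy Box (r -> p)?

4/5

s: successors {t, u, v, w}; r -> p there: t:T, u:T, v:T, w:T. ✓
t: successors {s}; r -> p there: s:F. ✗
u: no successors, so Box (r -> p) holds vacuously. ✓
v: no successors, so Box (r -> p) holds vacuously. ✓
w: no successors, so Box (r -> p) holds vacuously. ✓
That's 4 of 5 worlds, so 4/5.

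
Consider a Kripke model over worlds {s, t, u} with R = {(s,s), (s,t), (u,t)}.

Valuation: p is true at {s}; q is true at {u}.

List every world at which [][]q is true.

{t, u}

s: successors {s, t}; []q there: s:F, t:T. ✗
t: no successors, so [][]q holds vacuously. ✓
u: successors {t}; []q there: t:T. ✓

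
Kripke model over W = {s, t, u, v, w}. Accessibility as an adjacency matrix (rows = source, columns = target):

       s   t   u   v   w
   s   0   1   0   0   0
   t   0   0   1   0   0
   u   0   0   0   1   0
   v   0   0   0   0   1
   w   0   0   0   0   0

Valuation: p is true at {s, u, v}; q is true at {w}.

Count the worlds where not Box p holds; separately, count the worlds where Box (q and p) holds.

For not Box p:
s: Box p is F. ✓
t: Box p is T. ✗
u: Box p is T. ✗
v: Box p is F. ✓
w: Box p is T. ✗
— 2 worlds.
For Box (q and p):
s: successors {t}; q and p there: t:F. ✗
t: successors {u}; q and p there: u:F. ✗
u: successors {v}; q and p there: v:F. ✗
v: successors {w}; q and p there: w:F. ✗
w: no successors, so Box (q and p) holds vacuously. ✓
— 1 world.

2 and 1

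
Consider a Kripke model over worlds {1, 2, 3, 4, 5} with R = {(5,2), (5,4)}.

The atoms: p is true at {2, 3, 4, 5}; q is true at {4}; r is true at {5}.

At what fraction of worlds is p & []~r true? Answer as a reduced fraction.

1: p is F, []~r is T. ✗
2: p is T, []~r is T. ✓
3: p is T, []~r is T. ✓
4: p is T, []~r is T. ✓
5: p is T, []~r is T. ✓
That's 4 of 5 worlds, so 4/5.

4/5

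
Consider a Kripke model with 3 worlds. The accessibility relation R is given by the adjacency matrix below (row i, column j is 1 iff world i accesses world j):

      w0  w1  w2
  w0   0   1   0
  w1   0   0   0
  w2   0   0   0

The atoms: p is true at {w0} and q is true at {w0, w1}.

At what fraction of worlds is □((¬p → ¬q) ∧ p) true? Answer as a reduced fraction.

2/3

w0: successors {w1}; (¬p → ¬q) ∧ p there: w1:F. ✗
w1: no successors, so □((¬p → ¬q) ∧ p) holds vacuously. ✓
w2: no successors, so □((¬p → ¬q) ∧ p) holds vacuously. ✓
That's 2 of 3 worlds, so 2/3.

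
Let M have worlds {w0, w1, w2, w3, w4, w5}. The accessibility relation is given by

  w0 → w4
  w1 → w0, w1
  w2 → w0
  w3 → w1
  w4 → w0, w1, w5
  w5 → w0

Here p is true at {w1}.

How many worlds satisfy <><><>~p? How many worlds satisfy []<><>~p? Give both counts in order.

6 and 6

For <><><>~p:
w0: successors {w4}; <><>~p there: w4:T. ✓
w1: successors {w0, w1}; <><>~p there: w0:T, w1:T. ✓
w2: successors {w0}; <><>~p there: w0:T. ✓
w3: successors {w1}; <><>~p there: w1:T. ✓
w4: successors {w0, w1, w5}; <><>~p there: w0:T, w1:T, w5:T. ✓
w5: successors {w0}; <><>~p there: w0:T. ✓
— 6 worlds.
For []<><>~p:
w0: successors {w4}; <><>~p there: w4:T. ✓
w1: successors {w0, w1}; <><>~p there: w0:T, w1:T. ✓
w2: successors {w0}; <><>~p there: w0:T. ✓
w3: successors {w1}; <><>~p there: w1:T. ✓
w4: successors {w0, w1, w5}; <><>~p there: w0:T, w1:T, w5:T. ✓
w5: successors {w0}; <><>~p there: w0:T. ✓
— 6 worlds.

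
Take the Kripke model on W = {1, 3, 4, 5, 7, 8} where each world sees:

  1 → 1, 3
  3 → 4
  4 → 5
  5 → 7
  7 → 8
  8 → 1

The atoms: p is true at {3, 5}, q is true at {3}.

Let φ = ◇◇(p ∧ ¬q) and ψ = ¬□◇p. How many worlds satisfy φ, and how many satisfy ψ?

1 and 4

For ◇◇(p ∧ ¬q):
1: successors {1, 3}; ◇(p ∧ ¬q) there: 1:F, 3:F. ✗
3: successors {4}; ◇(p ∧ ¬q) there: 4:T. ✓
4: successors {5}; ◇(p ∧ ¬q) there: 5:F. ✗
5: successors {7}; ◇(p ∧ ¬q) there: 7:F. ✗
7: successors {8}; ◇(p ∧ ¬q) there: 8:F. ✗
8: successors {1}; ◇(p ∧ ¬q) there: 1:F. ✗
— 1 world.
For ¬□◇p:
1: □◇p is F. ✓
3: □◇p is T. ✗
4: □◇p is F. ✓
5: □◇p is F. ✓
7: □◇p is F. ✓
8: □◇p is T. ✗
— 4 worlds.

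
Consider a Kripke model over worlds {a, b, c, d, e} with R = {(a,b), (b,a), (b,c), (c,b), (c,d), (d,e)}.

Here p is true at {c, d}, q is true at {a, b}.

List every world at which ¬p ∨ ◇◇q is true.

a: ¬p is T, ◇◇q is T. ✓
b: ¬p is T, ◇◇q is T. ✓
c: ¬p is F, ◇◇q is T. ✓
d: ¬p is F, ◇◇q is F. ✗
e: ¬p is T, ◇◇q is F. ✓

{a, b, c, e}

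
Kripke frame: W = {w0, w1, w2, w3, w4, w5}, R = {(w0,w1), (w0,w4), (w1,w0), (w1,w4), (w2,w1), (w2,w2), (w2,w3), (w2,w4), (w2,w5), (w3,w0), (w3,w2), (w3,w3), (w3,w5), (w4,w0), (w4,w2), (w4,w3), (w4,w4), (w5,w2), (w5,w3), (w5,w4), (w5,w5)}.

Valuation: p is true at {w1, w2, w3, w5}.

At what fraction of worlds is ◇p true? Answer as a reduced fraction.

w0: successors {w1, w4}; p there: w1:T, w4:F. ✓
w1: successors {w0, w4}; p there: w0:F, w4:F. ✗
w2: successors {w1, w2, w3, w4, w5}; p there: w1:T, w2:T, w3:T, w4:F, w5:T. ✓
w3: successors {w0, w2, w3, w5}; p there: w0:F, w2:T, w3:T, w5:T. ✓
w4: successors {w0, w2, w3, w4}; p there: w0:F, w2:T, w3:T, w4:F. ✓
w5: successors {w2, w3, w4, w5}; p there: w2:T, w3:T, w4:F, w5:T. ✓
That's 5 of 6 worlds, so 5/6.

5/6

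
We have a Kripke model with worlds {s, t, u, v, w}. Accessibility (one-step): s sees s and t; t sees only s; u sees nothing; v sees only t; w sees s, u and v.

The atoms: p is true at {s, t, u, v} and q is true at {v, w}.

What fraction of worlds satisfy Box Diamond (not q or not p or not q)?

s: successors {s, t}; Diamond (not q or not p or not q) there: s:T, t:T. ✓
t: successors {s}; Diamond (not q or not p or not q) there: s:T. ✓
u: no successors, so Box Diamond (not q or not p or not q) holds vacuously. ✓
v: successors {t}; Diamond (not q or not p or not q) there: t:T. ✓
w: successors {s, u, v}; Diamond (not q or not p or not q) there: s:T, u:F, v:T. ✗
That's 4 of 5 worlds, so 4/5.

4/5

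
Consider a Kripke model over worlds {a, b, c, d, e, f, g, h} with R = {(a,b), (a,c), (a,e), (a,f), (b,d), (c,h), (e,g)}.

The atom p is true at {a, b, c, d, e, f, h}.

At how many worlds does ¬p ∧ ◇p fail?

a: ¬p is F, ◇p is T. ✗
b: ¬p is F, ◇p is T. ✗
c: ¬p is F, ◇p is T. ✗
d: ¬p is F, ◇p is F. ✗
e: ¬p is F, ◇p is F. ✗
f: ¬p is F, ◇p is F. ✗
g: ¬p is T, ◇p is F. ✗
h: ¬p is F, ◇p is F. ✗
Satisfying worlds: ∅.
So ¬p ∧ ◇p fails at the other 8 worlds.

8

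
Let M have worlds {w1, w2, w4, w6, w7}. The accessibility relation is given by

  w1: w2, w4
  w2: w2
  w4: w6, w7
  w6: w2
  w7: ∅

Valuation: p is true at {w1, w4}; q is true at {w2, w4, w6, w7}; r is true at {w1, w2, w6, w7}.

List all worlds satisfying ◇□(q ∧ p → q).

w1: successors {w2, w4}; □(q ∧ p → q) there: w2:T, w4:T. ✓
w2: successors {w2}; □(q ∧ p → q) there: w2:T. ✓
w4: successors {w6, w7}; □(q ∧ p → q) there: w6:T, w7:T. ✓
w6: successors {w2}; □(q ∧ p → q) there: w2:T. ✓
w7: no successors, so ◇□(q ∧ p → q) fails. ✗

{w1, w2, w4, w6}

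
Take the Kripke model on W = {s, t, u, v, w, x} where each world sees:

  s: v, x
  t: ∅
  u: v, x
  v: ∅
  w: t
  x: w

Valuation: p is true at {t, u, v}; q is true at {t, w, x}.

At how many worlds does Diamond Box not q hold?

s: successors {v, x}; Box not q there: v:T, x:F. ✓
t: no successors, so Diamond Box not q fails. ✗
u: successors {v, x}; Box not q there: v:T, x:F. ✓
v: no successors, so Diamond Box not q fails. ✗
w: successors {t}; Box not q there: t:T. ✓
x: successors {w}; Box not q there: w:F. ✗
Satisfying worlds: {s, u, w}.

3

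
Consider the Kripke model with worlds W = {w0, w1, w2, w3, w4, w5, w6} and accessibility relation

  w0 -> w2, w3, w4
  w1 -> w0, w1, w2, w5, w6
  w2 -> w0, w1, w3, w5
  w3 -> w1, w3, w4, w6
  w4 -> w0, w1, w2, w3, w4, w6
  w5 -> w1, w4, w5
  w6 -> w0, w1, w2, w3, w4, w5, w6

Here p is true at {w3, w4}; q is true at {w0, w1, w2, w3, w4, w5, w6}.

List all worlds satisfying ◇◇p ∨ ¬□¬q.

w0: ◇◇p is T, ¬□¬q is T. ✓
w1: ◇◇p is T, ¬□¬q is T. ✓
w2: ◇◇p is T, ¬□¬q is T. ✓
w3: ◇◇p is T, ¬□¬q is T. ✓
w4: ◇◇p is T, ¬□¬q is T. ✓
w5: ◇◇p is T, ¬□¬q is T. ✓
w6: ◇◇p is T, ¬□¬q is T. ✓

{w0, w1, w2, w3, w4, w5, w6}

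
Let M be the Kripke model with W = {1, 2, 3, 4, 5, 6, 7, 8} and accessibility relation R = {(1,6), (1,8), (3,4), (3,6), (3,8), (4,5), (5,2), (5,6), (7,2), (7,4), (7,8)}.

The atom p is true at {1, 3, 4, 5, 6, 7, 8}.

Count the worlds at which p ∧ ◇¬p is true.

1: p is T, ◇¬p is F. ✗
2: p is F, ◇¬p is F. ✗
3: p is T, ◇¬p is F. ✗
4: p is T, ◇¬p is F. ✗
5: p is T, ◇¬p is T. ✓
6: p is T, ◇¬p is F. ✗
7: p is T, ◇¬p is T. ✓
8: p is T, ◇¬p is F. ✗
Satisfying worlds: {5, 7}.

2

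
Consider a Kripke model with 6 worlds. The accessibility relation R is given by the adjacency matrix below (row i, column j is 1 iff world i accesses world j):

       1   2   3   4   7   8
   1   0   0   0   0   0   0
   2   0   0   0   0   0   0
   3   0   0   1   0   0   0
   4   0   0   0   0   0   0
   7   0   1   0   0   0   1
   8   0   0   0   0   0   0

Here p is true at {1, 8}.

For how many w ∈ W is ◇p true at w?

1: no successors, so ◇p fails. ✗
2: no successors, so ◇p fails. ✗
3: successors {3}; p there: 3:F. ✗
4: no successors, so ◇p fails. ✗
7: successors {2, 8}; p there: 2:F, 8:T. ✓
8: no successors, so ◇p fails. ✗
Satisfying worlds: {7}.

1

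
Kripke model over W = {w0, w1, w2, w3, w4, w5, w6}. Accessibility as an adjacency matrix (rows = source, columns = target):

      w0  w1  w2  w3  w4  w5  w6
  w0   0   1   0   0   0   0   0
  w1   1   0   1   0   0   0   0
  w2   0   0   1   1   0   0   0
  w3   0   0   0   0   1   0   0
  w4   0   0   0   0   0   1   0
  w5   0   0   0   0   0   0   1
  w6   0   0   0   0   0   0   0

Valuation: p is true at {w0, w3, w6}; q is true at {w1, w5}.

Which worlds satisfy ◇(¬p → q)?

w0: successors {w1}; ¬p → q there: w1:T. ✓
w1: successors {w0, w2}; ¬p → q there: w0:T, w2:F. ✓
w2: successors {w2, w3}; ¬p → q there: w2:F, w3:T. ✓
w3: successors {w4}; ¬p → q there: w4:F. ✗
w4: successors {w5}; ¬p → q there: w5:T. ✓
w5: successors {w6}; ¬p → q there: w6:T. ✓
w6: no successors, so ◇(¬p → q) fails. ✗

{w0, w1, w2, w4, w5}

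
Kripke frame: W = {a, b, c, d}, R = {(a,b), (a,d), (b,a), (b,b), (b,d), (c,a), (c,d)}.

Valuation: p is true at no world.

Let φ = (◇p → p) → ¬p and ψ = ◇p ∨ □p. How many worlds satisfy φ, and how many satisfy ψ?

4 and 1

For (◇p → p) → ¬p:
a: ◇p → p is T, ¬p is T. ✓
b: ◇p → p is T, ¬p is T. ✓
c: ◇p → p is T, ¬p is T. ✓
d: ◇p → p is T, ¬p is T. ✓
— 4 worlds.
For ◇p ∨ □p:
a: ◇p is F, □p is F. ✗
b: ◇p is F, □p is F. ✗
c: ◇p is F, □p is F. ✗
d: ◇p is F, □p is T. ✓
— 1 world.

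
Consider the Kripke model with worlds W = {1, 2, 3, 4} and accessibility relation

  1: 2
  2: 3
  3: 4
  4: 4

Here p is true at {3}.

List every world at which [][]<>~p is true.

{1, 2, 3, 4}

1: successors {2}; []<>~p there: 2:T. ✓
2: successors {3}; []<>~p there: 3:T. ✓
3: successors {4}; []<>~p there: 4:T. ✓
4: successors {4}; []<>~p there: 4:T. ✓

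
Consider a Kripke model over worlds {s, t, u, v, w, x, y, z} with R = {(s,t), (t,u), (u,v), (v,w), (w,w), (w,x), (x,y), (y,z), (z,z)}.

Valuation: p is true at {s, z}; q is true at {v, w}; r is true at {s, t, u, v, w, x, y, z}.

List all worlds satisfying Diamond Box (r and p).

{x, y, z}

s: successors {t}; Box (r and p) there: t:F. ✗
t: successors {u}; Box (r and p) there: u:F. ✗
u: successors {v}; Box (r and p) there: v:F. ✗
v: successors {w}; Box (r and p) there: w:F. ✗
w: successors {w, x}; Box (r and p) there: w:F, x:F. ✗
x: successors {y}; Box (r and p) there: y:T. ✓
y: successors {z}; Box (r and p) there: z:T. ✓
z: successors {z}; Box (r and p) there: z:T. ✓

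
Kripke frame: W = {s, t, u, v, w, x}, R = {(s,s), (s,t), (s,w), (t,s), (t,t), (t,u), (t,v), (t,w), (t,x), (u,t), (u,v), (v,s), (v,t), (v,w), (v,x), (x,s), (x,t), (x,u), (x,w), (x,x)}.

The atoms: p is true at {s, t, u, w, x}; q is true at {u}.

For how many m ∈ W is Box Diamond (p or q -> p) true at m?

s: successors {s, t, w}; Diamond (p or q -> p) there: s:T, t:T, w:F. ✗
t: successors {s, t, u, v, w, x}; Diamond (p or q -> p) there: s:T, t:T, u:T, v:T, w:F, x:T. ✗
u: successors {t, v}; Diamond (p or q -> p) there: t:T, v:T. ✓
v: successors {s, t, w, x}; Diamond (p or q -> p) there: s:T, t:T, w:F, x:T. ✗
w: no successors, so Box Diamond (p or q -> p) holds vacuously. ✓
x: successors {s, t, u, w, x}; Diamond (p or q -> p) there: s:T, t:T, u:T, w:F, x:T. ✗
Satisfying worlds: {u, w}.

2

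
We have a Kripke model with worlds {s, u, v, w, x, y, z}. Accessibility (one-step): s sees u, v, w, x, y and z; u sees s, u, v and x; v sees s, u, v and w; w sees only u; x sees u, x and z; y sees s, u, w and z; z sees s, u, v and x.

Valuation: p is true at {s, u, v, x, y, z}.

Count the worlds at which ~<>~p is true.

4

s: <>~p is T. ✗
u: <>~p is F. ✓
v: <>~p is T. ✗
w: <>~p is F. ✓
x: <>~p is F. ✓
y: <>~p is T. ✗
z: <>~p is F. ✓
Satisfying worlds: {u, w, x, z}.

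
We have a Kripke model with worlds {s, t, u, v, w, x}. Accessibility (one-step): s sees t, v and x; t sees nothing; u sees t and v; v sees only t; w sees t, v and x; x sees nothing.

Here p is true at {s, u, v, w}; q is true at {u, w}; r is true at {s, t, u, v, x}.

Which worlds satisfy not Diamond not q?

s: Diamond not q is T. ✗
t: Diamond not q is F. ✓
u: Diamond not q is T. ✗
v: Diamond not q is T. ✗
w: Diamond not q is T. ✗
x: Diamond not q is F. ✓

{t, x}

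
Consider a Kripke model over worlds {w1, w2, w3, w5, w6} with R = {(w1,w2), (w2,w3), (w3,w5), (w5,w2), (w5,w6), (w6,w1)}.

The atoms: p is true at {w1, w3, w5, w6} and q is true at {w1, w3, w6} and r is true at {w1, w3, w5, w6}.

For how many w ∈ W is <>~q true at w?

3

w1: successors {w2}; ~q there: w2:T. ✓
w2: successors {w3}; ~q there: w3:F. ✗
w3: successors {w5}; ~q there: w5:T. ✓
w5: successors {w2, w6}; ~q there: w2:T, w6:F. ✓
w6: successors {w1}; ~q there: w1:F. ✗
Satisfying worlds: {w1, w3, w5}.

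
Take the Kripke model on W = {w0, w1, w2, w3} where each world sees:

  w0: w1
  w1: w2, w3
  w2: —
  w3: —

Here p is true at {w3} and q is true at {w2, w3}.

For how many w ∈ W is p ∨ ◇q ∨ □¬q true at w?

w0: p ∨ ◇q is F, □¬q is T. ✓
w1: p ∨ ◇q is T, □¬q is F. ✓
w2: p ∨ ◇q is F, □¬q is T. ✓
w3: p ∨ ◇q is T, □¬q is T. ✓
Satisfying worlds: {w0, w1, w2, w3}.

4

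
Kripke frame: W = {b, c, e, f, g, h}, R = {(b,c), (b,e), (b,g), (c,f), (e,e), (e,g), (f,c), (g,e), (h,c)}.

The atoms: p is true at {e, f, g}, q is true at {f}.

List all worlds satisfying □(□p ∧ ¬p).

{f, h}

b: successors {c, e, g}; □p ∧ ¬p there: c:T, e:F, g:F. ✗
c: successors {f}; □p ∧ ¬p there: f:F. ✗
e: successors {e, g}; □p ∧ ¬p there: e:F, g:F. ✗
f: successors {c}; □p ∧ ¬p there: c:T. ✓
g: successors {e}; □p ∧ ¬p there: e:F. ✗
h: successors {c}; □p ∧ ¬p there: c:T. ✓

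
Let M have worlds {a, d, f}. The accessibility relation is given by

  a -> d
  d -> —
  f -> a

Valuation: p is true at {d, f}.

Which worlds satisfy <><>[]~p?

a: successors {d}; <>[]~p there: d:F. ✗
d: no successors, so <><>[]~p fails. ✗
f: successors {a}; <>[]~p there: a:T. ✓

{f}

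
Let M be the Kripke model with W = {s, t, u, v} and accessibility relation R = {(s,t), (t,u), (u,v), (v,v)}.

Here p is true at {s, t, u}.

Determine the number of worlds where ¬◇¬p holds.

2

s: ◇¬p is F. ✓
t: ◇¬p is F. ✓
u: ◇¬p is T. ✗
v: ◇¬p is T. ✗
Satisfying worlds: {s, t}.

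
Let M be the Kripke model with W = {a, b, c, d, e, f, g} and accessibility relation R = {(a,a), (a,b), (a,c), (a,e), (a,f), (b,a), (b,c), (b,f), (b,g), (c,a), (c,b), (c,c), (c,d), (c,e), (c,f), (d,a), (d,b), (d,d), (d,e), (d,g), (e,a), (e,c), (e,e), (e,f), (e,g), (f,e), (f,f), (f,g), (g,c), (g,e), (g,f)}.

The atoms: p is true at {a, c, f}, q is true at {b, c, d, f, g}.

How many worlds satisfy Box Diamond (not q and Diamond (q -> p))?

7

a: successors {a, b, c, e, f}; Diamond (not q and Diamond (q -> p)) there: a:T, b:T, c:T, e:T, f:T. ✓
b: successors {a, c, f, g}; Diamond (not q and Diamond (q -> p)) there: a:T, c:T, f:T, g:T. ✓
c: successors {a, b, c, d, e, f}; Diamond (not q and Diamond (q -> p)) there: a:T, b:T, c:T, d:T, e:T, f:T. ✓
d: successors {a, b, d, e, g}; Diamond (not q and Diamond (q -> p)) there: a:T, b:T, d:T, e:T, g:T. ✓
e: successors {a, c, e, f, g}; Diamond (not q and Diamond (q -> p)) there: a:T, c:T, e:T, f:T, g:T. ✓
f: successors {e, f, g}; Diamond (not q and Diamond (q -> p)) there: e:T, f:T, g:T. ✓
g: successors {c, e, f}; Diamond (not q and Diamond (q -> p)) there: c:T, e:T, f:T. ✓
Satisfying worlds: {a, b, c, d, e, f, g}.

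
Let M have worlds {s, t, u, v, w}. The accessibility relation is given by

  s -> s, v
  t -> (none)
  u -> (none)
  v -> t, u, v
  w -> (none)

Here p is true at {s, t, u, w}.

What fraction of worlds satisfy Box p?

s: successors {s, v}; p there: s:T, v:F. ✗
t: no successors, so Box p holds vacuously. ✓
u: no successors, so Box p holds vacuously. ✓
v: successors {t, u, v}; p there: t:T, u:T, v:F. ✗
w: no successors, so Box p holds vacuously. ✓
That's 3 of 5 worlds, so 3/5.

3/5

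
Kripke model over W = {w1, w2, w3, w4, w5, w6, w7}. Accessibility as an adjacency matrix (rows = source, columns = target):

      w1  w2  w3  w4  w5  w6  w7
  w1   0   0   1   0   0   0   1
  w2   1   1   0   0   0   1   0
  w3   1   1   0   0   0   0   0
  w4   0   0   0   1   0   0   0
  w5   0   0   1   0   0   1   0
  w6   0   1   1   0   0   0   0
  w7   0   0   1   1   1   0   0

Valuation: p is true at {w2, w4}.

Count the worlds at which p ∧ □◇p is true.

w1: p is F, □◇p is T. ✗
w2: p is T, □◇p is F. ✗
w3: p is F, □◇p is F. ✗
w4: p is T, □◇p is T. ✓
w5: p is F, □◇p is T. ✗
w6: p is F, □◇p is T. ✗
w7: p is F, □◇p is F. ✗
Satisfying worlds: {w4}.

1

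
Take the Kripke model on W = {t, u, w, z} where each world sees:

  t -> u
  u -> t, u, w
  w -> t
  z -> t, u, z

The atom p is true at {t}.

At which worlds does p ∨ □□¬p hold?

{t, w}

t: p is T, □□¬p is F. ✓
u: p is F, □□¬p is F. ✗
w: p is F, □□¬p is T. ✓
z: p is F, □□¬p is F. ✗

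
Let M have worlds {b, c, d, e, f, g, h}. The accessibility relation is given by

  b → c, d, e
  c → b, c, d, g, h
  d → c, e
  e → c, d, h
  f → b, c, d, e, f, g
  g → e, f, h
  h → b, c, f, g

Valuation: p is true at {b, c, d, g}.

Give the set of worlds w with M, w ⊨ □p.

∅

b: successors {c, d, e}; p there: c:T, d:T, e:F. ✗
c: successors {b, c, d, g, h}; p there: b:T, c:T, d:T, g:T, h:F. ✗
d: successors {c, e}; p there: c:T, e:F. ✗
e: successors {c, d, h}; p there: c:T, d:T, h:F. ✗
f: successors {b, c, d, e, f, g}; p there: b:T, c:T, d:T, e:F, f:F, g:T. ✗
g: successors {e, f, h}; p there: e:F, f:F, h:F. ✗
h: successors {b, c, f, g}; p there: b:T, c:T, f:F, g:T. ✗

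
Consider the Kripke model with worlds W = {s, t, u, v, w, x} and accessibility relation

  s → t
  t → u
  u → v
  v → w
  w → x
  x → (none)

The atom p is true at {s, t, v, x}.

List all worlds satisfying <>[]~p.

{s, u, w}

s: successors {t}; []~p there: t:T. ✓
t: successors {u}; []~p there: u:F. ✗
u: successors {v}; []~p there: v:T. ✓
v: successors {w}; []~p there: w:F. ✗
w: successors {x}; []~p there: x:T. ✓
x: no successors, so <>[]~p fails. ✗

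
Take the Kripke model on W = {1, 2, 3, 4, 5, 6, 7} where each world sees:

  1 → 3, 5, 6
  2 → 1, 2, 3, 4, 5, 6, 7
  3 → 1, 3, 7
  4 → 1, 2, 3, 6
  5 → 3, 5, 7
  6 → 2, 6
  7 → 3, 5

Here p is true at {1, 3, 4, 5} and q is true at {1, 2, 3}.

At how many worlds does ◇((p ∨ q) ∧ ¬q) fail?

3

1: successors {3, 5, 6}; (p ∨ q) ∧ ¬q there: 3:F, 5:T, 6:F. ✓
2: successors {1, 2, 3, 4, 5, 6, 7}; (p ∨ q) ∧ ¬q there: 1:F, 2:F, 3:F, 4:T, 5:T, 6:F, 7:F. ✓
3: successors {1, 3, 7}; (p ∨ q) ∧ ¬q there: 1:F, 3:F, 7:F. ✗
4: successors {1, 2, 3, 6}; (p ∨ q) ∧ ¬q there: 1:F, 2:F, 3:F, 6:F. ✗
5: successors {3, 5, 7}; (p ∨ q) ∧ ¬q there: 3:F, 5:T, 7:F. ✓
6: successors {2, 6}; (p ∨ q) ∧ ¬q there: 2:F, 6:F. ✗
7: successors {3, 5}; (p ∨ q) ∧ ¬q there: 3:F, 5:T. ✓
Satisfying worlds: {1, 2, 5, 7}.
So ◇((p ∨ q) ∧ ¬q) fails at the other 3 worlds.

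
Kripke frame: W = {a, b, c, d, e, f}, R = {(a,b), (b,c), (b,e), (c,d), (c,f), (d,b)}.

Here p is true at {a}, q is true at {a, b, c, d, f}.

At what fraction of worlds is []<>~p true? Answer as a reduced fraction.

2/3

a: successors {b}; <>~p there: b:T. ✓
b: successors {c, e}; <>~p there: c:T, e:F. ✗
c: successors {d, f}; <>~p there: d:T, f:F. ✗
d: successors {b}; <>~p there: b:T. ✓
e: no successors, so []<>~p holds vacuously. ✓
f: no successors, so []<>~p holds vacuously. ✓
That's 4 of 6 worlds, so 4/6 = 2/3.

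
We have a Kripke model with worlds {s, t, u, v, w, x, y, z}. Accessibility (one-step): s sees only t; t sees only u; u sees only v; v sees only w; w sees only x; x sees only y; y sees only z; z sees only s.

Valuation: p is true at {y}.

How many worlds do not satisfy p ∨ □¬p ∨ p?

s: p ∨ □¬p is T, p is F. ✓
t: p ∨ □¬p is T, p is F. ✓
u: p ∨ □¬p is T, p is F. ✓
v: p ∨ □¬p is T, p is F. ✓
w: p ∨ □¬p is T, p is F. ✓
x: p ∨ □¬p is F, p is F. ✗
y: p ∨ □¬p is T, p is T. ✓
z: p ∨ □¬p is T, p is F. ✓
Satisfying worlds: {s, t, u, v, w, y, z}.
So p ∨ □¬p ∨ p fails at the other 1 world.

1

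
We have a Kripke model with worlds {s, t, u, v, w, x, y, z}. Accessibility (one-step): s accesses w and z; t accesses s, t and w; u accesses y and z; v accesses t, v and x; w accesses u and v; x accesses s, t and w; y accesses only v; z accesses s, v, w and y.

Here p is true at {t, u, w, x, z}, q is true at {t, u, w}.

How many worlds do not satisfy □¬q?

s: successors {w, z}; ¬q there: w:F, z:T. ✗
t: successors {s, t, w}; ¬q there: s:T, t:F, w:F. ✗
u: successors {y, z}; ¬q there: y:T, z:T. ✓
v: successors {t, v, x}; ¬q there: t:F, v:T, x:T. ✗
w: successors {u, v}; ¬q there: u:F, v:T. ✗
x: successors {s, t, w}; ¬q there: s:T, t:F, w:F. ✗
y: successors {v}; ¬q there: v:T. ✓
z: successors {s, v, w, y}; ¬q there: s:T, v:T, w:F, y:T. ✗
Satisfying worlds: {u, y}.
So □¬q fails at the other 6 worlds.

6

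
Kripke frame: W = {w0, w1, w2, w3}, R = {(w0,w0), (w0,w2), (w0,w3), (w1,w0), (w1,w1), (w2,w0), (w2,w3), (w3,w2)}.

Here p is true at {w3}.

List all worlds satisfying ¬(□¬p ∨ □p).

w0: □¬p ∨ □p is F. ✓
w1: □¬p ∨ □p is T. ✗
w2: □¬p ∨ □p is F. ✓
w3: □¬p ∨ □p is T. ✗

{w0, w2}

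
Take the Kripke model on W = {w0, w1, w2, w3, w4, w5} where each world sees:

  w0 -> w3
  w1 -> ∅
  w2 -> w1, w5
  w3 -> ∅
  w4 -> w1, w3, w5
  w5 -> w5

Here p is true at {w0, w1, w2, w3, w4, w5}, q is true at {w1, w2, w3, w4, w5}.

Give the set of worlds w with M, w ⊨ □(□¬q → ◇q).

w0: successors {w3}; □¬q → ◇q there: w3:F. ✗
w1: no successors, so □(□¬q → ◇q) holds vacuously. ✓
w2: successors {w1, w5}; □¬q → ◇q there: w1:F, w5:T. ✗
w3: no successors, so □(□¬q → ◇q) holds vacuously. ✓
w4: successors {w1, w3, w5}; □¬q → ◇q there: w1:F, w3:F, w5:T. ✗
w5: successors {w5}; □¬q → ◇q there: w5:T. ✓

{w1, w3, w5}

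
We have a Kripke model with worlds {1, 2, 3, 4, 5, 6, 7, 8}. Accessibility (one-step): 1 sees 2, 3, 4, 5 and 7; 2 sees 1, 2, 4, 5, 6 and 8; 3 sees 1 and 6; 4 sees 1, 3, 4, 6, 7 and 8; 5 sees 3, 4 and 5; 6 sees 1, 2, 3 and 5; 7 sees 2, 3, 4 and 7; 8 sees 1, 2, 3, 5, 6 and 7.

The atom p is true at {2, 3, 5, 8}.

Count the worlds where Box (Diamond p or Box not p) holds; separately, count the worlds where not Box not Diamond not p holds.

8 and 8

For Box (Diamond p or Box not p):
1: successors {2, 3, 4, 5, 7}; Diamond p or Box not p there: 2:T, 3:T, 4:T, 5:T, 7:T. ✓
2: successors {1, 2, 4, 5, 6, 8}; Diamond p or Box not p there: 1:T, 2:T, 4:T, 5:T, 6:T, 8:T. ✓
3: successors {1, 6}; Diamond p or Box not p there: 1:T, 6:T. ✓
4: successors {1, 3, 4, 6, 7, 8}; Diamond p or Box not p there: 1:T, 3:T, 4:T, 6:T, 7:T, 8:T. ✓
5: successors {3, 4, 5}; Diamond p or Box not p there: 3:T, 4:T, 5:T. ✓
6: successors {1, 2, 3, 5}; Diamond p or Box not p there: 1:T, 2:T, 3:T, 5:T. ✓
7: successors {2, 3, 4, 7}; Diamond p or Box not p there: 2:T, 3:T, 4:T, 7:T. ✓
8: successors {1, 2, 3, 5, 6, 7}; Diamond p or Box not p there: 1:T, 2:T, 3:T, 5:T, 6:T, 7:T. ✓
— 8 worlds.
For not Box not Diamond not p:
1: Box not Diamond not p is F. ✓
2: Box not Diamond not p is F. ✓
3: Box not Diamond not p is F. ✓
4: Box not Diamond not p is F. ✓
5: Box not Diamond not p is F. ✓
6: Box not Diamond not p is F. ✓
7: Box not Diamond not p is F. ✓
8: Box not Diamond not p is F. ✓
— 8 worlds.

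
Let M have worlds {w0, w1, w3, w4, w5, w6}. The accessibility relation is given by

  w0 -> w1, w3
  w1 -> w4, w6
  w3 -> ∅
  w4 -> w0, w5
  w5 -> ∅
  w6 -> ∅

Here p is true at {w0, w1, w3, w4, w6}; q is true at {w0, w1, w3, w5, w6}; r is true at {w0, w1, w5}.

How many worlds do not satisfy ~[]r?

4

w0: []r is F. ✓
w1: []r is F. ✓
w3: []r is T. ✗
w4: []r is T. ✗
w5: []r is T. ✗
w6: []r is T. ✗
Satisfying worlds: {w0, w1}.
So ~[]r fails at the other 4 worlds.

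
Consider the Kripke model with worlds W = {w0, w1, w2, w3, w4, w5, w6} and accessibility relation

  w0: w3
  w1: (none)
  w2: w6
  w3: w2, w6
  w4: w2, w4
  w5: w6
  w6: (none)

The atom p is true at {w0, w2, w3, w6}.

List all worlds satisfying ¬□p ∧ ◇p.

w0: ¬□p is F, ◇p is T. ✗
w1: ¬□p is F, ◇p is F. ✗
w2: ¬□p is F, ◇p is T. ✗
w3: ¬□p is F, ◇p is T. ✗
w4: ¬□p is T, ◇p is T. ✓
w5: ¬□p is F, ◇p is T. ✗
w6: ¬□p is F, ◇p is F. ✗

{w4}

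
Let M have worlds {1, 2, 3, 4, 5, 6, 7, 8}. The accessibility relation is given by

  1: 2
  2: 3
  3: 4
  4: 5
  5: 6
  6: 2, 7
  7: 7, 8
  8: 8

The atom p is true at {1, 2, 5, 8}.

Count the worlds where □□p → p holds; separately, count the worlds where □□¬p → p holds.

For □□p → p:
1: □□p is F, p is T. ✓
2: □□p is F, p is T. ✓
3: □□p is T, p is F. ✗
4: □□p is F, p is F. ✓
5: □□p is F, p is T. ✓
6: □□p is F, p is F. ✓
7: □□p is F, p is F. ✓
8: □□p is T, p is T. ✓
— 7 worlds.
For □□¬p → p:
1: □□¬p is T, p is T. ✓
2: □□¬p is T, p is T. ✓
3: □□¬p is F, p is F. ✓
4: □□¬p is T, p is F. ✗
5: □□¬p is F, p is T. ✓
6: □□¬p is F, p is F. ✓
7: □□¬p is F, p is F. ✓
8: □□¬p is F, p is T. ✓
— 7 worlds.

7 and 7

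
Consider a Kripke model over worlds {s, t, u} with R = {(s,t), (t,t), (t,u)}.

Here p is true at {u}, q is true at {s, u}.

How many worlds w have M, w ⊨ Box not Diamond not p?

s: successors {t}; not Diamond not p there: t:F. ✗
t: successors {t, u}; not Diamond not p there: t:F, u:T. ✗
u: no successors, so Box not Diamond not p holds vacuously. ✓
Satisfying worlds: {u}.

1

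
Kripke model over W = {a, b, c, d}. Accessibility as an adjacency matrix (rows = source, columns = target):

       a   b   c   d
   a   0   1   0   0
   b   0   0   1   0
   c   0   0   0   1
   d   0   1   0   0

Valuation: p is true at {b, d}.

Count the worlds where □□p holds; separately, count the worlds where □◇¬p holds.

2 and 2

For □□p:
a: successors {b}; □p there: b:F. ✗
b: successors {c}; □p there: c:T. ✓
c: successors {d}; □p there: d:T. ✓
d: successors {b}; □p there: b:F. ✗
— 2 worlds.
For □◇¬p:
a: successors {b}; ◇¬p there: b:T. ✓
b: successors {c}; ◇¬p there: c:F. ✗
c: successors {d}; ◇¬p there: d:F. ✗
d: successors {b}; ◇¬p there: b:T. ✓
— 2 worlds.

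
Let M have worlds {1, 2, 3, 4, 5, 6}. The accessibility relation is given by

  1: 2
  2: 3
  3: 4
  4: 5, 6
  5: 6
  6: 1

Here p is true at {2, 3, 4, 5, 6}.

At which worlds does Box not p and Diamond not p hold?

1: Box not p is F, Diamond not p is F. ✗
2: Box not p is F, Diamond not p is F. ✗
3: Box not p is F, Diamond not p is F. ✗
4: Box not p is F, Diamond not p is F. ✗
5: Box not p is F, Diamond not p is F. ✗
6: Box not p is T, Diamond not p is T. ✓

{6}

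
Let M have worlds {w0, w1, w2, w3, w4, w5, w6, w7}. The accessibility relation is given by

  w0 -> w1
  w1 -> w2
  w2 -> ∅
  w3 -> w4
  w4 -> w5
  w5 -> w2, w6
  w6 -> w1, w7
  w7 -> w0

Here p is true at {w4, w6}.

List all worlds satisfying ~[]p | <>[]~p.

{w0, w1, w3, w4, w5, w6, w7}

w0: ~[]p is T, <>[]~p is T. ✓
w1: ~[]p is T, <>[]~p is T. ✓
w2: ~[]p is F, <>[]~p is F. ✗
w3: ~[]p is F, <>[]~p is T. ✓
w4: ~[]p is T, <>[]~p is F. ✓
w5: ~[]p is T, <>[]~p is T. ✓
w6: ~[]p is T, <>[]~p is T. ✓
w7: ~[]p is T, <>[]~p is T. ✓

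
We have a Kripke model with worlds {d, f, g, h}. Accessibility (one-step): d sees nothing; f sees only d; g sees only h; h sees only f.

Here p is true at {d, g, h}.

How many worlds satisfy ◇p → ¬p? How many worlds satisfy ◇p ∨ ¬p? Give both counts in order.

For ◇p → ¬p:
d: ◇p is F, ¬p is F. ✓
f: ◇p is T, ¬p is T. ✓
g: ◇p is T, ¬p is F. ✗
h: ◇p is F, ¬p is F. ✓
— 3 worlds.
For ◇p ∨ ¬p:
d: ◇p is F, ¬p is F. ✗
f: ◇p is T, ¬p is T. ✓
g: ◇p is T, ¬p is F. ✓
h: ◇p is F, ¬p is F. ✗
— 2 worlds.

3 and 2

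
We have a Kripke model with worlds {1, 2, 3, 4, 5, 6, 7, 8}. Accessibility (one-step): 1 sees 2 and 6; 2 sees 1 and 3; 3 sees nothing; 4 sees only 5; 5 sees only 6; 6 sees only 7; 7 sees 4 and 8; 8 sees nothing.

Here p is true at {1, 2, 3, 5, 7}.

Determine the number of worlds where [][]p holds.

1: successors {2, 6}; []p there: 2:T, 6:T. ✓
2: successors {1, 3}; []p there: 1:F, 3:T. ✗
3: no successors, so [][]p holds vacuously. ✓
4: successors {5}; []p there: 5:F. ✗
5: successors {6}; []p there: 6:T. ✓
6: successors {7}; []p there: 7:F. ✗
7: successors {4, 8}; []p there: 4:T, 8:T. ✓
8: no successors, so [][]p holds vacuously. ✓
Satisfying worlds: {1, 3, 5, 7, 8}.

5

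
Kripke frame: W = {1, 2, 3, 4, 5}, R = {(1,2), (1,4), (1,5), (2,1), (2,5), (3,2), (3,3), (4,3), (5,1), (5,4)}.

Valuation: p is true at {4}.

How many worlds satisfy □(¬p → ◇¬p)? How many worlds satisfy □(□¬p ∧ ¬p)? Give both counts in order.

For □(¬p → ◇¬p):
1: successors {2, 4, 5}; ¬p → ◇¬p there: 2:T, 4:T, 5:T. ✓
2: successors {1, 5}; ¬p → ◇¬p there: 1:T, 5:T. ✓
3: successors {2, 3}; ¬p → ◇¬p there: 2:T, 3:T. ✓
4: successors {3}; ¬p → ◇¬p there: 3:T. ✓
5: successors {1, 4}; ¬p → ◇¬p there: 1:T, 4:T. ✓
— 5 worlds.
For □(□¬p ∧ ¬p):
1: successors {2, 4, 5}; □¬p ∧ ¬p there: 2:T, 4:F, 5:F. ✗
2: successors {1, 5}; □¬p ∧ ¬p there: 1:F, 5:F. ✗
3: successors {2, 3}; □¬p ∧ ¬p there: 2:T, 3:T. ✓
4: successors {3}; □¬p ∧ ¬p there: 3:T. ✓
5: successors {1, 4}; □¬p ∧ ¬p there: 1:F, 4:F. ✗
— 2 worlds.

5 and 2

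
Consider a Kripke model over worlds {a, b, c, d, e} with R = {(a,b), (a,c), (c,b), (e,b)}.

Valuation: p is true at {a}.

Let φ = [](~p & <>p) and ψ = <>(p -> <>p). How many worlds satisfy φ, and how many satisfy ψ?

For [](~p & <>p):
a: successors {b, c}; ~p & <>p there: b:F, c:F. ✗
b: no successors, so [](~p & <>p) holds vacuously. ✓
c: successors {b}; ~p & <>p there: b:F. ✗
d: no successors, so [](~p & <>p) holds vacuously. ✓
e: successors {b}; ~p & <>p there: b:F. ✗
— 2 worlds.
For <>(p -> <>p):
a: successors {b, c}; p -> <>p there: b:T, c:T. ✓
b: no successors, so <>(p -> <>p) fails. ✗
c: successors {b}; p -> <>p there: b:T. ✓
d: no successors, so <>(p -> <>p) fails. ✗
e: successors {b}; p -> <>p there: b:T. ✓
— 3 worlds.

2 and 3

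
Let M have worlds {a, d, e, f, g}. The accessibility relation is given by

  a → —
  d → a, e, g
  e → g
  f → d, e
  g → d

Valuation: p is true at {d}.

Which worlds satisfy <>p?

{f, g}

a: no successors, so <>p fails. ✗
d: successors {a, e, g}; p there: a:F, e:F, g:F. ✗
e: successors {g}; p there: g:F. ✗
f: successors {d, e}; p there: d:T, e:F. ✓
g: successors {d}; p there: d:T. ✓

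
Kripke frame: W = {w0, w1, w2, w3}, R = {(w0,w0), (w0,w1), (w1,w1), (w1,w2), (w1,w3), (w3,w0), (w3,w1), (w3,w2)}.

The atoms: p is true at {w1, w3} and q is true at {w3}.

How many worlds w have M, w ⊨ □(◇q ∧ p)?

1

w0: successors {w0, w1}; ◇q ∧ p there: w0:F, w1:T. ✗
w1: successors {w1, w2, w3}; ◇q ∧ p there: w1:T, w2:F, w3:F. ✗
w2: no successors, so □(◇q ∧ p) holds vacuously. ✓
w3: successors {w0, w1, w2}; ◇q ∧ p there: w0:F, w1:T, w2:F. ✗
Satisfying worlds: {w2}.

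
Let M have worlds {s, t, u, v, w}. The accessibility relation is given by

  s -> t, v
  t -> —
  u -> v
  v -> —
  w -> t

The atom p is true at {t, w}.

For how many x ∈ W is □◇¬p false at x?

s: successors {t, v}; ◇¬p there: t:F, v:F. ✗
t: no successors, so □◇¬p holds vacuously. ✓
u: successors {v}; ◇¬p there: v:F. ✗
v: no successors, so □◇¬p holds vacuously. ✓
w: successors {t}; ◇¬p there: t:F. ✗
Satisfying worlds: {t, v}.
So □◇¬p fails at the other 3 worlds.

3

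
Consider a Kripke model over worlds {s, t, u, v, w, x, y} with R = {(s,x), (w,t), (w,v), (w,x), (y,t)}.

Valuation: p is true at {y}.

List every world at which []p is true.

{t, u, v, x}

s: successors {x}; p there: x:F. ✗
t: no successors, so []p holds vacuously. ✓
u: no successors, so []p holds vacuously. ✓
v: no successors, so []p holds vacuously. ✓
w: successors {t, v, x}; p there: t:F, v:F, x:F. ✗
x: no successors, so []p holds vacuously. ✓
y: successors {t}; p there: t:F. ✗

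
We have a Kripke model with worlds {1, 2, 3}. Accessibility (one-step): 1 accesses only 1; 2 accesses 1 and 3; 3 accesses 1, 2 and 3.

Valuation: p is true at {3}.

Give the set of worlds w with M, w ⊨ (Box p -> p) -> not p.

{1, 2}

1: Box p -> p is T, not p is T. ✓
2: Box p -> p is T, not p is T. ✓
3: Box p -> p is T, not p is F. ✗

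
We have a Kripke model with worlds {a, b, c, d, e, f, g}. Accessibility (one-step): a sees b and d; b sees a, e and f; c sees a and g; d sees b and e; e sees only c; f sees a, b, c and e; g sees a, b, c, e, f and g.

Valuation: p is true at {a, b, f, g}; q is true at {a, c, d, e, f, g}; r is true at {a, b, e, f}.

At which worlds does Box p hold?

a: successors {b, d}; p there: b:T, d:F. ✗
b: successors {a, e, f}; p there: a:T, e:F, f:T. ✗
c: successors {a, g}; p there: a:T, g:T. ✓
d: successors {b, e}; p there: b:T, e:F. ✗
e: successors {c}; p there: c:F. ✗
f: successors {a, b, c, e}; p there: a:T, b:T, c:F, e:F. ✗
g: successors {a, b, c, e, f, g}; p there: a:T, b:T, c:F, e:F, f:T, g:T. ✗

{c}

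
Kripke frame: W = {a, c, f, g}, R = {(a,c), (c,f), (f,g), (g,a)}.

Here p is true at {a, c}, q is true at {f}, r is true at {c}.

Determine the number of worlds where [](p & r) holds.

a: successors {c}; p & r there: c:T. ✓
c: successors {f}; p & r there: f:F. ✗
f: successors {g}; p & r there: g:F. ✗
g: successors {a}; p & r there: a:F. ✗
Satisfying worlds: {a}.

1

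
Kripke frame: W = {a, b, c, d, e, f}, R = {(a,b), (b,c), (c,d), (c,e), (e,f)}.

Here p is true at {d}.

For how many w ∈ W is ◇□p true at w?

a: successors {b}; □p there: b:F. ✗
b: successors {c}; □p there: c:F. ✗
c: successors {d, e}; □p there: d:T, e:F. ✓
d: no successors, so ◇□p fails. ✗
e: successors {f}; □p there: f:T. ✓
f: no successors, so ◇□p fails. ✗
Satisfying worlds: {c, e}.

2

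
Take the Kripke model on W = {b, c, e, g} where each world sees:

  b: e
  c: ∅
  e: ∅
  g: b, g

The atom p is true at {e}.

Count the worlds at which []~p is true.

b: successors {e}; ~p there: e:F. ✗
c: no successors, so []~p holds vacuously. ✓
e: no successors, so []~p holds vacuously. ✓
g: successors {b, g}; ~p there: b:T, g:T. ✓
Satisfying worlds: {c, e, g}.

3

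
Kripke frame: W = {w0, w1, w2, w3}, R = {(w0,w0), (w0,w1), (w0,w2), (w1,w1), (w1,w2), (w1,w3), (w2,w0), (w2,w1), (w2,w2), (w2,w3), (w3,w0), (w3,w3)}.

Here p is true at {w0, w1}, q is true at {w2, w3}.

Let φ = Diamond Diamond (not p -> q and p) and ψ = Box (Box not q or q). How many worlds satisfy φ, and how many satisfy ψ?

For Diamond Diamond (not p -> q and p):
w0: successors {w0, w1, w2}; Diamond (not p -> q and p) there: w0:T, w1:T, w2:T. ✓
w1: successors {w1, w2, w3}; Diamond (not p -> q and p) there: w1:T, w2:T, w3:T. ✓
w2: successors {w0, w1, w2, w3}; Diamond (not p -> q and p) there: w0:T, w1:T, w2:T, w3:T. ✓
w3: successors {w0, w3}; Diamond (not p -> q and p) there: w0:T, w3:T. ✓
— 4 worlds.
For Box (Box not q or q):
w0: successors {w0, w1, w2}; Box not q or q there: w0:F, w1:F, w2:T. ✗
w1: successors {w1, w2, w3}; Box not q or q there: w1:F, w2:T, w3:T. ✗
w2: successors {w0, w1, w2, w3}; Box not q or q there: w0:F, w1:F, w2:T, w3:T. ✗
w3: successors {w0, w3}; Box not q or q there: w0:F, w3:T. ✗
— 0 worlds.

4 and 0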